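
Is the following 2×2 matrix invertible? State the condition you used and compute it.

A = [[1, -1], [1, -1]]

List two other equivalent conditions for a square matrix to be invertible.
No, not invertible; det(A) = 0 (two rows are equal, so the rows are linearly dependent). Equivalent conditions (failing for this A): rank(A) < 2; Ax = 0 has non-trivial solutions; 0 is an eigenvalue; the columns are linearly dependent.

To check invertibility, compute det(A).
In this matrix, row 0 and the last row are identical, so one row is a scalar multiple of another and the rows are linearly dependent.
A matrix with linearly dependent rows has det = 0 and is not invertible.
Equivalent failed conditions:
- rank(A) < 2.
- Ax = 0 has non-trivial solutions.
- 0 is an eigenvalue.
- The columns are linearly dependent.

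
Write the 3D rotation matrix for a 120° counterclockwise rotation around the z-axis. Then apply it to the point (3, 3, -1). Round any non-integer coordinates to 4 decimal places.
R = [[-1/2, -√3/2, 0], [√3/2, -1/2, 0], [0, 0, 1]]; R·(3, 3, -1) = (-4.0981, 1.0981, -1.0000)

Rotation matrix for 120° around z-axis:
cos(120°) = -1/2, sin(120°) = √3/2
R = [[-1/2, -√3/2, 0], [√3/2, -1/2, 0], [0, 0, 1]]
Apply to (3, 3, -1): R·[3, 3, -1]ᵀ = (-4.0981, 1.0981, -1.0000)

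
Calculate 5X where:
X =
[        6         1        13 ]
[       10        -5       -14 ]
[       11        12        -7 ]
5X =
[       30         5        65 ]
[       50       -25       -70 ]
[       55        60       -35 ]

Scalar multiplication is elementwise: (5X)[i][j] = 5 * X[i][j].
  (5X)[0][0] = 5 * (6) = 30
  (5X)[0][1] = 5 * (1) = 5
  (5X)[0][2] = 5 * (13) = 65
  (5X)[1][0] = 5 * (10) = 50
  (5X)[1][1] = 5 * (-5) = -25
  (5X)[1][2] = 5 * (-14) = -70
  (5X)[2][0] = 5 * (11) = 55
  (5X)[2][1] = 5 * (12) = 60
  (5X)[2][2] = 5 * (-7) = -35
5X =
[       30         5        65 ]
[       50       -25       -70 ]
[       55        60       -35 ]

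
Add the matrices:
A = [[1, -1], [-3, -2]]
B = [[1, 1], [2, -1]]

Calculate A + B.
[[2, 0], [-1, -3]]

Add corresponding elements:
(1)+(1)=2
(-1)+(1)=0
(-3)+(2)=-1
(-2)+(-1)=-3
A + B = [[2, 0], [-1, -3]]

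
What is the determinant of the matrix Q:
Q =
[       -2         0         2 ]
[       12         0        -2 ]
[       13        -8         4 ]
det(Q) = -160

Expand along row 0 (cofactor expansion): det(Q) = a*(e*i - f*h) - b*(d*i - f*g) + c*(d*h - e*g), where the 3×3 is [[a, b, c], [d, e, f], [g, h, i]].
Minor M_00 = (0)*(4) - (-2)*(-8) = 0 - 16 = -16.
Minor M_01 = (12)*(4) - (-2)*(13) = 48 + 26 = 74.
Minor M_02 = (12)*(-8) - (0)*(13) = -96 - 0 = -96.
det(Q) = (-2)*(-16) - (0)*(74) + (2)*(-96) = 32 + 0 - 192 = -160.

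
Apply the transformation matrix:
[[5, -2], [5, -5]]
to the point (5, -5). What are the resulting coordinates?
(35, 50)

Matrix multiplication:
[[5, -2], [5, -5]] × [5, -5]ᵀ
= [5×5 + -2×-5, 5×5 + -5×-5]ᵀ
= [35.0000, 50.0000]ᵀ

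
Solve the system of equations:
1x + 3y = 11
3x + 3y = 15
x = 2, y = 3

Use elimination (row reduction):
Equation 1: 1x + 3y = 11.
Equation 2: 3x + 3y = 15.
Multiply Eq1 by 3 and Eq2 by 1: 3x + 9y = 33;  3x + 3y = 15.
Subtract: (-6)y = -18, so y = 3.
Back-substitute into Eq1: 1x + 3*(3) = 11, so x = 2.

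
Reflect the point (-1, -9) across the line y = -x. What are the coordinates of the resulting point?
(9, 1)

Reflection across line y = -x: (-1, -9) → (9, 1)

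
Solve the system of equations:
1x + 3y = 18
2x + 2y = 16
x = 3, y = 5

Use elimination (row reduction):
Equation 1: 1x + 3y = 18.
Equation 2: 2x + 2y = 16.
Multiply Eq1 by 2 and Eq2 by 1: 2x + 6y = 36;  2x + 2y = 16.
Subtract: (-4)y = -20, so y = 5.
Back-substitute into Eq1: 1x + 3*(5) = 18, so x = 3.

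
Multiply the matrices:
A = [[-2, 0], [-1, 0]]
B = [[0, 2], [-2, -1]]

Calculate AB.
[[0, -4], [0, -2]]

Each entry (i,j) of AB = sum over k of A[i][k]*B[k][j].
(AB)[0][0] = (-2)*(0) + (0)*(-2) = 0
(AB)[0][1] = (-2)*(2) + (0)*(-1) = -4
(AB)[1][0] = (-1)*(0) + (0)*(-2) = 0
(AB)[1][1] = (-1)*(2) + (0)*(-1) = -2
AB = [[0, -4], [0, -2]]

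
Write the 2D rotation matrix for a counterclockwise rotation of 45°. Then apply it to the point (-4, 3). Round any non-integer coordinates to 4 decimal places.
R = [[√2/2, -√2/2], [√2/2, √2/2]]; R·(-4, 3) = (-4.9497, -0.7071)

Rotation matrix formula: R(θ) = [[cos θ, -sin θ], [sin θ, cos θ]]
For θ = 45°:
cos(45°) = √2/2
sin(45°) = √2/2
R = [[√2/2, -√2/2], [√2/2, √2/2]]
Apply to (-4, 3): [√2/2·-4 + (-√2/2)·3, √2/2·-4 + √2/2·3] = (-4.9497, -0.7071)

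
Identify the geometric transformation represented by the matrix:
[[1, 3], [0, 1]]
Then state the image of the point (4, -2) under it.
horizontal shear with factor 3; image of (4, -2) is (-2, -2)

The matrix [[1, k], [0, 1]] sends (x, y) to (x + 3y, y), leaving the y-coordinate fixed: a horizontal shear.
The matrix [[1, 3], [0, 1]] represents: horizontal shear with factor 3.
Applying it to (4, -2): [1·4 + 3·-2, 0·4 + 1·-2] = (-2, -2).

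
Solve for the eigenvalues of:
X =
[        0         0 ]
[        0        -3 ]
λ = -3, 0

Solve det(X - λI) = 0. For a 2×2 matrix the characteristic equation is λ² - (trace)λ + det = 0.
trace(X) = a + d = 0 - 3 = -3.
det(X) = a*d - b*c = (0)*(-3) - (0)*(0) = 0 - 0 = 0.
Characteristic equation: λ² - (-3)λ + (0) = 0.
Discriminant = (-3)² - 4*(0) = 9 - 0 = 9.
λ = (-3 ± √9) / 2 = (-3 ± 3) / 2 = -3, 0.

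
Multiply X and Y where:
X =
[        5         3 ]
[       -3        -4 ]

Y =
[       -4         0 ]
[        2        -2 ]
XY =
[      -14        -6 ]
[        4         8 ]

Matrix multiplication: (XY)[i][j] = sum over k of X[i][k] * Y[k][j].
  (XY)[0][0] = (5)*(-4) + (3)*(2) = -14
  (XY)[0][1] = (5)*(0) + (3)*(-2) = -6
  (XY)[1][0] = (-3)*(-4) + (-4)*(2) = 4
  (XY)[1][1] = (-3)*(0) + (-4)*(-2) = 8
XY =
[      -14        -6 ]
[        4         8 ]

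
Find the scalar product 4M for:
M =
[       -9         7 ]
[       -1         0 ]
4M =
[      -36        28 ]
[       -4         0 ]

Scalar multiplication is elementwise: (4M)[i][j] = 4 * M[i][j].
  (4M)[0][0] = 4 * (-9) = -36
  (4M)[0][1] = 4 * (7) = 28
  (4M)[1][0] = 4 * (-1) = -4
  (4M)[1][1] = 4 * (0) = 0
4M =
[      -36        28 ]
[       -4         0 ]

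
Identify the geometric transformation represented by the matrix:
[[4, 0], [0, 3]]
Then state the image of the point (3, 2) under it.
non-uniform scaling by (4, 3); image of (3, 2) is (12, 6)

This is diagonal with distinct entries, so it scales the x-axis by 4 and the y-axis by 3.
The matrix [[4, 0], [0, 3]] represents: non-uniform scaling by (4, 3).
Applying it to (3, 2): [4·3 + 0·2, 0·3 + 3·2] = (12, 6).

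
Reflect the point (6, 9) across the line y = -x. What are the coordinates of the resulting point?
(-9, -6)

Reflection across line y = -x: (6, 9) → (-9, -6)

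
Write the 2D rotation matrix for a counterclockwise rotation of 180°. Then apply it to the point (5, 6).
R = [[-1, 0], [0, -1]]; R·(5, 6) = (-5, -6)

Rotation matrix formula: R(θ) = [[cos θ, -sin θ], [sin θ, cos θ]]
For θ = 180°:
cos(180°) = -1
sin(180°) = 0
R = [[-1, 0], [0, -1]]
Apply to (5, 6): [-1·5 + (0)·6, 0·5 + -1·6] = (-5, -6)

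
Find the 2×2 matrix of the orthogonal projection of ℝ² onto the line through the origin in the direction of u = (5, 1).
[[25/26, 5/26], [5/26, 1/26]]

The orthogonal projection onto the line spanned by a nonzero vector u = (a, b) has matrix P = (u uᵀ) / (uᵀ u) = (1/(a² + b²)) · [[a², ab], [ab, b²]].
Here u = (5, 1), so a² + b² = 25 + 1 = 26.
P = (1/26) · [[25, 5], [5, 1]] = [[25/26, 5/26], [5/26, 1/26]].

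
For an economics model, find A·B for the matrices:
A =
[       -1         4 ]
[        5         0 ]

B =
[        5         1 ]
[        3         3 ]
AB =
[        7        11 ]
[       25         5 ]

Matrix multiplication: (AB)[i][j] = sum over k of A[i][k] * B[k][j].
  (AB)[0][0] = (-1)*(5) + (4)*(3) = 7
  (AB)[0][1] = (-1)*(1) + (4)*(3) = 11
  (AB)[1][0] = (5)*(5) + (0)*(3) = 25
  (AB)[1][1] = (5)*(1) + (0)*(3) = 5
AB =
[        7        11 ]
[       25         5 ]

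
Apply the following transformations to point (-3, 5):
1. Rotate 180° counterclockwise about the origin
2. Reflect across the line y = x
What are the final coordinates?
(-5, 3)

Step 1: Rotate 180° → (3, -5)
Step 2: Reflect across the line y = x → (-5, 3)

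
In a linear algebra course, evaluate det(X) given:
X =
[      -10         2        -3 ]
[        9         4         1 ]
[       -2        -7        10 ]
det(X) = -489

Expand along row 0 (cofactor expansion): det(X) = a*(e*i - f*h) - b*(d*i - f*g) + c*(d*h - e*g), where the 3×3 is [[a, b, c], [d, e, f], [g, h, i]].
Minor M_00 = (4)*(10) - (1)*(-7) = 40 + 7 = 47.
Minor M_01 = (9)*(10) - (1)*(-2) = 90 + 2 = 92.
Minor M_02 = (9)*(-7) - (4)*(-2) = -63 + 8 = -55.
det(X) = (-10)*(47) - (2)*(92) + (-3)*(-55) = -470 - 184 + 165 = -489.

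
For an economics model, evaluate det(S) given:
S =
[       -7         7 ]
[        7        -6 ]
det(S) = -7

For a 2×2 matrix [[a, b], [c, d]], det = a*d - b*c.
det(S) = (-7)*(-6) - (7)*(7) = 42 - 49 = -7.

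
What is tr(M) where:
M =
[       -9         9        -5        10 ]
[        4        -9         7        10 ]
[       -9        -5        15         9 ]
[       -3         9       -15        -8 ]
tr(M) = -9 - 9 + 15 - 8 = -11

The trace of a square matrix is the sum of its diagonal entries.
Diagonal entries of M: M[0][0] = -9, M[1][1] = -9, M[2][2] = 15, M[3][3] = -8.
tr(M) = -9 - 9 + 15 - 8 = -11.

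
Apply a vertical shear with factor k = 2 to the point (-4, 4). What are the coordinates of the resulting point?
(-4, -4)

Shear matrix for vertical shear with factor k = 2:
[[1, 0], [2, 1]]
Result: (-4, 4) → (-4, -4)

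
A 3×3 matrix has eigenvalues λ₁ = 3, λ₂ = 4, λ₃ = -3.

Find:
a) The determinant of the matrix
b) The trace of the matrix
det = -36, trace = 4

Two standard eigenvalue identities:
- det(A) equals the product of the eigenvalues (counted with multiplicity).
- trace(A) equals the sum of the eigenvalues.
det(A) = (3)*(4)*(-3) = -36.
trace(A) = 3 + 4 - 3 = 4.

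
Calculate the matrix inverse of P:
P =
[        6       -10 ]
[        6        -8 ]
det(P) = 12
P⁻¹ =
[     -2/3       5/6 ]
[     -1/2       1/2 ]

For a 2×2 matrix P = [[a, b], [c, d]] with det(P) ≠ 0, P⁻¹ = (1/det(P)) * [[d, -b], [-c, a]].
det(P) = (6)*(-8) - (-10)*(6) = -48 + 60 = 12.
P⁻¹ = (1/12) * [[-8, 10], [-6, 6]].
Dividing each entry by 12 and reducing:
P⁻¹ =
[     -2/3       5/6 ]
[     -1/2       1/2 ]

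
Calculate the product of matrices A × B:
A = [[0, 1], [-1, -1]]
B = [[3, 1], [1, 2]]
[[1, 2], [-4, -3]]

Matrix multiplication:
C[0][0] = 0×3 + 1×1 = 1
C[0][1] = 0×1 + 1×2 = 2
C[1][0] = -1×3 + -1×1 = -4
C[1][1] = -1×1 + -1×2 = -3
Result: [[1, 2], [-4, -3]]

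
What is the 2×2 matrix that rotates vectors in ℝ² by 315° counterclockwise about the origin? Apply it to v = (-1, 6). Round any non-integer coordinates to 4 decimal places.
R = [[√2/2, √2/2], [-√2/2, √2/2]]; R·v = (3.5355, 4.9497)

A counterclockwise rotation by angle θ in ℝ² has matrix R(θ) = [[cos θ, -sin θ], [sin θ, cos θ]].
For θ = 315°: cos θ = √2/2, sin θ = -√2/2.
R(315°) = [[√2/2, √2/2], [-√2/2, √2/2]].
R·v = [√2/2·-1 + (√2/2)·6, -√2/2·-1 + √2/2·6] = (3.5355, 4.9497).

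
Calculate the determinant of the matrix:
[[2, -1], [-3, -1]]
-5

For a 2×2 matrix [[a, b], [c, d]], det = ad - bc
det = (2)(-1) - (-1)(-3) = -2 - 3 = -5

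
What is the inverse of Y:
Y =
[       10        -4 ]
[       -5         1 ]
det(Y) = -10
Y⁻¹ =
[    -1/10      -2/5 ]
[     -1/2        -1 ]

For a 2×2 matrix Y = [[a, b], [c, d]] with det(Y) ≠ 0, Y⁻¹ = (1/det(Y)) * [[d, -b], [-c, a]].
det(Y) = (10)*(1) - (-4)*(-5) = 10 - 20 = -10.
Y⁻¹ = (1/-10) * [[1, 4], [5, 10]].
Dividing each entry by -10 and reducing:
Y⁻¹ =
[    -1/10      -2/5 ]
[     -1/2        -1 ]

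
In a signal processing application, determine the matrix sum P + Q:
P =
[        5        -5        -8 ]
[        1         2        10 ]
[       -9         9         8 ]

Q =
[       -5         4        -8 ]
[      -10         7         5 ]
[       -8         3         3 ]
P + Q =
[        0        -1       -16 ]
[       -9         9        15 ]
[      -17        12        11 ]

Matrix addition is elementwise: (P+Q)[i][j] = P[i][j] + Q[i][j].
  (P+Q)[0][0] = (5) + (-5) = 0
  (P+Q)[0][1] = (-5) + (4) = -1
  (P+Q)[0][2] = (-8) + (-8) = -16
  (P+Q)[1][0] = (1) + (-10) = -9
  (P+Q)[1][1] = (2) + (7) = 9
  (P+Q)[1][2] = (10) + (5) = 15
  (P+Q)[2][0] = (-9) + (-8) = -17
  (P+Q)[2][1] = (9) + (3) = 12
  (P+Q)[2][2] = (8) + (3) = 11
P + Q =
[        0        -1       -16 ]
[       -9         9        15 ]
[      -17        12        11 ]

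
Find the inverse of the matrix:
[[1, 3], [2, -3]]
[[1/3, 1/3], [2/9, -1/9]]

For [[a,b],[c,d]], inverse = (1/det)·[[d,-b],[-c,a]]
det = 1·-3 - 3·2 = -9
Inverse = (1/-9)·[[-3, -3], [-2, 1]]
        = [[1/3, 1/3], [2/9, -1/9]]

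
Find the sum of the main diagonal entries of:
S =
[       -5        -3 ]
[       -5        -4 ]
tr(S) = -5 - 4 = -9

The trace of a square matrix is the sum of its diagonal entries.
Diagonal entries of S: S[0][0] = -5, S[1][1] = -4.
tr(S) = -5 - 4 = -9.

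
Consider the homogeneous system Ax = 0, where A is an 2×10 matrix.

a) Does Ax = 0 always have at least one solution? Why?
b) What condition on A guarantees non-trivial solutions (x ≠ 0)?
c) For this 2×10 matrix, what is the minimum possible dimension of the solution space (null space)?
a) Yes, x = 0 is always a solution. b) When A has linearly dependent columns (rank < n). c) Minimum nullity = 8.

a) x = 0 satisfies A·0 = 0, so the zero vector is always a solution.
b) Non-trivial solutions exist iff the columns of A are linearly dependent, equivalently rank(A) < n (the number of columns).
c) By rank-nullity, rank(A) + nullity(A) = n = 10. Since A has only 2 rows, rank(A) ≤ 2, so nullity(A) ≥ 10 - 2 = 8.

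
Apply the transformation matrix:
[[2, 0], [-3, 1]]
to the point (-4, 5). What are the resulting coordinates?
(-8, 17)

Matrix multiplication:
[[2, 0], [-3, 1]] × [-4, 5]ᵀ
= [2×-4 + 0×5, -3×-4 + 1×5]ᵀ
= [-8.0000, 17.0000]ᵀ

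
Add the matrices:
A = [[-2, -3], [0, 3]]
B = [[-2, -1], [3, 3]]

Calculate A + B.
[[-4, -4], [3, 6]]

Add corresponding elements:
(-2)+(-2)=-4
(-3)+(-1)=-4
(0)+(3)=3
(3)+(3)=6
A + B = [[-4, -4], [3, 6]]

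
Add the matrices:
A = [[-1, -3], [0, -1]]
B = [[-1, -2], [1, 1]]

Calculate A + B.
[[-2, -5], [1, 0]]

Add corresponding elements:
(-1)+(-1)=-2
(-3)+(-2)=-5
(0)+(1)=1
(-1)+(1)=0
A + B = [[-2, -5], [1, 0]]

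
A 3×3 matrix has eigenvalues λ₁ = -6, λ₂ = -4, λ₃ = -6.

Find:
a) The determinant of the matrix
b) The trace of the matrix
det = -144, trace = -16

Two standard eigenvalue identities:
- det(A) equals the product of the eigenvalues (counted with multiplicity).
- trace(A) equals the sum of the eigenvalues.
det(A) = (-6)*(-4)*(-6) = -144.
trace(A) = -6 - 4 - 6 = -16.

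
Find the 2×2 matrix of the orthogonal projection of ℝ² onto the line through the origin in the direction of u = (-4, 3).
[[16/25, -12/25], [-12/25, 9/25]]

The orthogonal projection onto the line spanned by a nonzero vector u = (a, b) has matrix P = (u uᵀ) / (uᵀ u) = (1/(a² + b²)) · [[a², ab], [ab, b²]].
Here u = (-4, 3), so a² + b² = 16 + 9 = 25.
P = (1/25) · [[16, -12], [-12, 9]] = [[16/25, -12/25], [-12/25, 9/25]].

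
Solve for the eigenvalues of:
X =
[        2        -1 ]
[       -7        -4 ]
λ = -5, 3

Solve det(X - λI) = 0. For a 2×2 matrix the characteristic equation is λ² - (trace)λ + det = 0.
trace(X) = a + d = 2 - 4 = -2.
det(X) = a*d - b*c = (2)*(-4) - (-1)*(-7) = -8 - 7 = -15.
Characteristic equation: λ² - (-2)λ + (-15) = 0.
Discriminant = (-2)² - 4*(-15) = 4 + 60 = 64.
λ = (-2 ± √64) / 2 = (-2 ± 8) / 2 = -5, 3.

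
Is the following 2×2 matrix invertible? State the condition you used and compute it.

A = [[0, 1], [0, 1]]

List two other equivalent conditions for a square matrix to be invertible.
No, not invertible; det(A) = 0 (two rows are equal, so the rows are linearly dependent). Equivalent conditions (failing for this A): rank(A) < 2; Ax = 0 has non-trivial solutions; 0 is an eigenvalue; the columns are linearly dependent.

To check invertibility, compute det(A).
In this matrix, row 0 and the last row are identical, so one row is a scalar multiple of another and the rows are linearly dependent.
A matrix with linearly dependent rows has det = 0 and is not invertible.
Equivalent failed conditions:
- rank(A) < 2.
- Ax = 0 has non-trivial solutions.
- 0 is an eigenvalue.
- The columns are linearly dependent.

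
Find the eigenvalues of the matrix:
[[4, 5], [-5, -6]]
λ = -1 and λ = -1

Characteristic equation: det(A - λI) = 0
λ² - (trace)λ + (det) = 0
λ² - (-2)λ + (1) = 0
λ² + 2λ + 1 = 0
Solving: λ = -1, -1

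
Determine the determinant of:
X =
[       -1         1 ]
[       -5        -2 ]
det(X) = 7

For a 2×2 matrix [[a, b], [c, d]], det = a*d - b*c.
det(X) = (-1)*(-2) - (1)*(-5) = 2 + 5 = 7.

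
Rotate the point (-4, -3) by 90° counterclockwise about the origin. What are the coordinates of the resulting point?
(3, -4)

Rotation matrix R(θ) = [[cos θ, -sin θ], [sin θ, cos θ]]; for θ = 90°:
R = [[0, -1], [1, 0]]
Result: R × [-4, -3]ᵀ = [0·-4 + (-1)·-3, 1·-4 + (0)·-3]ᵀ = (3, -4)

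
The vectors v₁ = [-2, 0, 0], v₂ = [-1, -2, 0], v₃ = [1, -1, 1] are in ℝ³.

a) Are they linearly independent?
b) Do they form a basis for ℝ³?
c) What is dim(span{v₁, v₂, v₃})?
Yes independent, yes basis, dim = 3

Stack v₁, v₂, v₃ as rows of a 3×3 matrix.
[[-2, 0, 0]; [-1, -2, 0]; [1, -1, 1]] is already lower triangular with nonzero diagonal entries (-2, -2, 1), so its determinant is the product of the diagonal entries, det = (-2)·(-2)·(1) = 4 ≠ 0, and the rows are linearly independent.
Three linearly independent vectors in ℝ³ form a basis for ℝ³, so dim(span{v₁,v₂,v₃}) = 3.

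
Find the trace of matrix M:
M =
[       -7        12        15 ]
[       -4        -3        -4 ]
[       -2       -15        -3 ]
tr(M) = -7 - 3 - 3 = -13

The trace of a square matrix is the sum of its diagonal entries.
Diagonal entries of M: M[0][0] = -7, M[1][1] = -3, M[2][2] = -3.
tr(M) = -7 - 3 - 3 = -13.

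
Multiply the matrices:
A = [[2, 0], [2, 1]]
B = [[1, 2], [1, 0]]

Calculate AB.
[[2, 4], [3, 4]]

Each entry (i,j) of AB = sum over k of A[i][k]*B[k][j].
(AB)[0][0] = (2)*(1) + (0)*(1) = 2
(AB)[0][1] = (2)*(2) + (0)*(0) = 4
(AB)[1][0] = (2)*(1) + (1)*(1) = 3
(AB)[1][1] = (2)*(2) + (1)*(0) = 4
AB = [[2, 4], [3, 4]]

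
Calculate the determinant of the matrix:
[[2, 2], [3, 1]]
-4

For a 2×2 matrix [[a, b], [c, d]], det = ad - bc
det = (2)(1) - (2)(3) = 2 - 6 = -4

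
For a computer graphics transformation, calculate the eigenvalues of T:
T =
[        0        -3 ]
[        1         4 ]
λ = 1, 3

Solve det(T - λI) = 0. For a 2×2 matrix the characteristic equation is λ² - (trace)λ + det = 0.
trace(T) = a + d = 0 + 4 = 4.
det(T) = a*d - b*c = (0)*(4) - (-3)*(1) = 0 + 3 = 3.
Characteristic equation: λ² - (4)λ + (3) = 0.
Discriminant = (4)² - 4*(3) = 16 - 12 = 4.
λ = (4 ± √4) / 2 = (4 ± 2) / 2 = 1, 3.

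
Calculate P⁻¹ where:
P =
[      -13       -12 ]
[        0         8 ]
det(P) = -104
P⁻¹ =
[    -1/13     -3/26 ]
[        0       1/8 ]

For a 2×2 matrix P = [[a, b], [c, d]] with det(P) ≠ 0, P⁻¹ = (1/det(P)) * [[d, -b], [-c, a]].
det(P) = (-13)*(8) - (-12)*(0) = -104 - 0 = -104.
P⁻¹ = (1/-104) * [[8, 12], [0, -13]].
Dividing each entry by -104 and reducing:
P⁻¹ =
[    -1/13     -3/26 ]
[        0       1/8 ]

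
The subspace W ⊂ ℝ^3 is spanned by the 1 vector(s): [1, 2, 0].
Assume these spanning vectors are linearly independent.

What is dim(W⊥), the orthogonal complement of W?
dim(W⊥) = 2

For any subspace W of ℝ^n, dim(W) + dim(W⊥) = n (the whole-space dimension).
Here the given 1 vectors are linearly independent, so dim(W) = 1.
Thus dim(W⊥) = n - dim(W) = 3 - 1 = 2.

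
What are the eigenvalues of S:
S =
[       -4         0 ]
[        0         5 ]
λ = -4, 5

Solve det(S - λI) = 0. For a 2×2 matrix the characteristic equation is λ² - (trace)λ + det = 0.
trace(S) = a + d = -4 + 5 = 1.
det(S) = a*d - b*c = (-4)*(5) - (0)*(0) = -20 - 0 = -20.
Characteristic equation: λ² - (1)λ + (-20) = 0.
Discriminant = (1)² - 4*(-20) = 1 + 80 = 81.
λ = (1 ± √81) / 2 = (1 ± 9) / 2 = -4, 5.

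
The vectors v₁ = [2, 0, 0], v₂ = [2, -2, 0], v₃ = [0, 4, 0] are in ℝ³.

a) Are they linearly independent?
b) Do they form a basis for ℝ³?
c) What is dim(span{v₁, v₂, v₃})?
Not independent, not a basis, dim(span) = 2

Check whether v₃ can be written as a linear combination of v₁ and v₂.
v₃ = (2)·v₁ + (-2)·v₂ = [0, 4, 0], so the three vectors are linearly dependent.
Thus they do not form a basis for ℝ³, and dim(span{v₁, v₂, v₃}) = 2 (spanned by v₁ and v₂).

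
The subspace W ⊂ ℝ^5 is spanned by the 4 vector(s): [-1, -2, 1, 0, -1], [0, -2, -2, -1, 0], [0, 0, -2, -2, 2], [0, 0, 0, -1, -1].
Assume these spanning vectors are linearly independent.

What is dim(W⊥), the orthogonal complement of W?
dim(W⊥) = 1

For any subspace W of ℝ^n, dim(W) + dim(W⊥) = n (the whole-space dimension).
Here the given 4 vectors are linearly independent, so dim(W) = 4.
Thus dim(W⊥) = n - dim(W) = 5 - 4 = 1.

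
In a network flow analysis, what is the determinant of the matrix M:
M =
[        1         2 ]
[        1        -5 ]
det(M) = -7

For a 2×2 matrix [[a, b], [c, d]], det = a*d - b*c.
det(M) = (1)*(-5) - (2)*(1) = -5 - 2 = -7.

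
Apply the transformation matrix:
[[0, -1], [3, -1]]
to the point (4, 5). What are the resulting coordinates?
(-5, 7)

Matrix multiplication:
[[0, -1], [3, -1]] × [4, 5]ᵀ
= [0×4 + -1×5, 3×4 + -1×5]ᵀ
= [-5.0000, 7.0000]ᵀ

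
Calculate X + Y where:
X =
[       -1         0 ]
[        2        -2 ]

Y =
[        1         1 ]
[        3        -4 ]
X + Y =
[        0         1 ]
[        5        -6 ]

Matrix addition is elementwise: (X+Y)[i][j] = X[i][j] + Y[i][j].
  (X+Y)[0][0] = (-1) + (1) = 0
  (X+Y)[0][1] = (0) + (1) = 1
  (X+Y)[1][0] = (2) + (3) = 5
  (X+Y)[1][1] = (-2) + (-4) = -6
X + Y =
[        0         1 ]
[        5        -6 ]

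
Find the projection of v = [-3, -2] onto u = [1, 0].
[-3, 0]

The projection of v onto u is proj_u(v) = ((v·u) / (u·u)) · u.
v·u = (-3)*(1) + (-2)*(0) = -3.
u·u = (1)*(1) + (0)*(0) = 1.
coefficient = -3 / 1 = -3.
proj_u(v) = -3 · [1, 0] = [-3, 0].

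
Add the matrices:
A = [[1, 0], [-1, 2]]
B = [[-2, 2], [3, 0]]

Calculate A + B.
[[-1, 2], [2, 2]]

Add corresponding elements:
(1)+(-2)=-1
(0)+(2)=2
(-1)+(3)=2
(2)+(0)=2
A + B = [[-1, 2], [2, 2]]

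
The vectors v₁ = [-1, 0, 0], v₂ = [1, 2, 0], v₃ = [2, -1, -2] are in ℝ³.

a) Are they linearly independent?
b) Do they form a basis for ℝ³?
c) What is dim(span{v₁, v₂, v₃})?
Yes independent, yes basis, dim = 3

Stack v₁, v₂, v₃ as rows of a 3×3 matrix.
[[-1, 0, 0]; [1, 2, 0]; [2, -1, -2]] is already lower triangular with nonzero diagonal entries (-1, 2, -2), so its determinant is the product of the diagonal entries, det = (-1)·(2)·(-2) = 4 ≠ 0, and the rows are linearly independent.
Three linearly independent vectors in ℝ³ form a basis for ℝ³, so dim(span{v₁,v₂,v₃}) = 3.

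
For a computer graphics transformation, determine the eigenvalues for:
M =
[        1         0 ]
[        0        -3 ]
λ = -3, 1

Solve det(M - λI) = 0. For a 2×2 matrix the characteristic equation is λ² - (trace)λ + det = 0.
trace(M) = a + d = 1 - 3 = -2.
det(M) = a*d - b*c = (1)*(-3) - (0)*(0) = -3 - 0 = -3.
Characteristic equation: λ² - (-2)λ + (-3) = 0.
Discriminant = (-2)² - 4*(-3) = 4 + 12 = 16.
λ = (-2 ± √16) / 2 = (-2 ± 4) / 2 = -3, 1.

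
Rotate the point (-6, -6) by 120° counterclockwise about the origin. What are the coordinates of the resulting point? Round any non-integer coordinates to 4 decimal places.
(8.1962, -2.1962)

Rotation matrix R(θ) = [[cos θ, -sin θ], [sin θ, cos θ]]; for θ = 120°:
R = [[-1/2, -√3/2], [√3/2, -1/2]]
Result: R × [-6, -6]ᵀ = [-1/2·-6 + (-√3/2)·-6, √3/2·-6 + (-1/2)·-6]ᵀ = (8.1962, -2.1962)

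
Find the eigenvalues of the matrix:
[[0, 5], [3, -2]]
λ = -5 and λ = 3

Characteristic equation: det(A - λI) = 0
λ² - (trace)λ + (det) = 0
λ² - (-2)λ + (-15) = 0
λ² + 2λ - 15 = 0
Solving: λ = -5, 3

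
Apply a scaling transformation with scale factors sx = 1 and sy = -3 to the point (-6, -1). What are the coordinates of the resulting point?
(-6, 3)

Scaling matrix:
[[1, 0], [0, -3]]
Result: (-6 × 1, -1 × -3) = (-6, 3)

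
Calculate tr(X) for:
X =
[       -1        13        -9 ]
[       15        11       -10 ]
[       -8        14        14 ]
tr(X) = -1 + 11 + 14 = 24

The trace of a square matrix is the sum of its diagonal entries.
Diagonal entries of X: X[0][0] = -1, X[1][1] = 11, X[2][2] = 14.
tr(X) = -1 + 11 + 14 = 24.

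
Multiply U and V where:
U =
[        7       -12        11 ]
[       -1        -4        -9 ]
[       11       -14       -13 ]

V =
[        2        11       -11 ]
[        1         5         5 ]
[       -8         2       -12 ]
UV =
[      -86        39      -269 ]
[       66       -49        99 ]
[      112        25       -35 ]

Matrix multiplication: (UV)[i][j] = sum over k of U[i][k] * V[k][j].
  (UV)[0][0] = (7)*(2) + (-12)*(1) + (11)*(-8) = -86
  (UV)[0][1] = (7)*(11) + (-12)*(5) + (11)*(2) = 39
  (UV)[0][2] = (7)*(-11) + (-12)*(5) + (11)*(-12) = -269
  (UV)[1][0] = (-1)*(2) + (-4)*(1) + (-9)*(-8) = 66
  (UV)[1][1] = (-1)*(11) + (-4)*(5) + (-9)*(2) = -49
  (UV)[1][2] = (-1)*(-11) + (-4)*(5) + (-9)*(-12) = 99
  (UV)[2][0] = (11)*(2) + (-14)*(1) + (-13)*(-8) = 112
  (UV)[2][1] = (11)*(11) + (-14)*(5) + (-13)*(2) = 25
  (UV)[2][2] = (11)*(-11) + (-14)*(5) + (-13)*(-12) = -35
UV =
[      -86        39      -269 ]
[       66       -49        99 ]
[      112        25       -35 ]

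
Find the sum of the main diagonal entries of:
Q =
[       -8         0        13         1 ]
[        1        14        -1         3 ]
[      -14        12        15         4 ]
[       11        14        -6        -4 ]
tr(Q) = -8 + 14 + 15 - 4 = 17

The trace of a square matrix is the sum of its diagonal entries.
Diagonal entries of Q: Q[0][0] = -8, Q[1][1] = 14, Q[2][2] = 15, Q[3][3] = -4.
tr(Q) = -8 + 14 + 15 - 4 = 17.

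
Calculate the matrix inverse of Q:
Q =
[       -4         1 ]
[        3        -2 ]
det(Q) = 5
Q⁻¹ =
[     -2/5      -1/5 ]
[     -3/5      -4/5 ]

For a 2×2 matrix Q = [[a, b], [c, d]] with det(Q) ≠ 0, Q⁻¹ = (1/det(Q)) * [[d, -b], [-c, a]].
det(Q) = (-4)*(-2) - (1)*(3) = 8 - 3 = 5.
Q⁻¹ = (1/5) * [[-2, -1], [-3, -4]].
Dividing each entry by 5 and reducing:
Q⁻¹ =
[     -2/5      -1/5 ]
[     -3/5      -4/5 ]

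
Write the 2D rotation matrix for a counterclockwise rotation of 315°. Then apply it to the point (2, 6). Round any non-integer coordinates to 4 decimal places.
R = [[√2/2, √2/2], [-√2/2, √2/2]]; R·(2, 6) = (5.6569, 2.8284)

Rotation matrix formula: R(θ) = [[cos θ, -sin θ], [sin θ, cos θ]]
For θ = 315°:
cos(315°) = √2/2
sin(315°) = -√2/2
R = [[√2/2, √2/2], [-√2/2, √2/2]]
Apply to (2, 6): [√2/2·2 + (√2/2)·6, -√2/2·2 + √2/2·6] = (5.6569, 2.8284)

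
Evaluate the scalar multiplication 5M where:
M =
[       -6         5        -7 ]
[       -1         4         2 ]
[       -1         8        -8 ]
5M =
[      -30        25       -35 ]
[       -5        20        10 ]
[       -5        40       -40 ]

Scalar multiplication is elementwise: (5M)[i][j] = 5 * M[i][j].
  (5M)[0][0] = 5 * (-6) = -30
  (5M)[0][1] = 5 * (5) = 25
  (5M)[0][2] = 5 * (-7) = -35
  (5M)[1][0] = 5 * (-1) = -5
  (5M)[1][1] = 5 * (4) = 20
  (5M)[1][2] = 5 * (2) = 10
  (5M)[2][0] = 5 * (-1) = -5
  (5M)[2][1] = 5 * (8) = 40
  (5M)[2][2] = 5 * (-8) = -40
5M =
[      -30        25       -35 ]
[       -5        20        10 ]
[       -5        40       -40 ]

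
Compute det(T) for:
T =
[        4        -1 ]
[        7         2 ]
det(T) = 15

For a 2×2 matrix [[a, b], [c, d]], det = a*d - b*c.
det(T) = (4)*(2) - (-1)*(7) = 8 + 7 = 15.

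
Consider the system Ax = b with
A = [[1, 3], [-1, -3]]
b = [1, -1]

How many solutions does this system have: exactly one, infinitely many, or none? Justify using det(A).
Infinitely many solutions

det(A) = (1)*(-3) - (3)*(-1) = 0, so A is singular (column 2 is 3 times column 1).
b = [1, -1] = 1 * column 1 of A, so b lies in the column space of A.
A singular matrix whose right-hand side is in its column space gives a 1-parameter family of solutions — infinitely many.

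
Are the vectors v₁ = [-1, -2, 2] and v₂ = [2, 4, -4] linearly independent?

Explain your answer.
No, linearly dependent (v₂ = -2·v₁)

Check whether there is a scalar k with v₂ = k·v₁.
Comparing components, k = -2 satisfies -2·[-1, -2, 2] = [2, 4, -4].
Since v₂ is a scalar multiple of v₁, the two vectors are linearly dependent.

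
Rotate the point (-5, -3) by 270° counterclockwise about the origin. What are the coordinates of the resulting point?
(-3, 5)

Rotation matrix R(θ) = [[cos θ, -sin θ], [sin θ, cos θ]]; for θ = 270°:
R = [[0, 1], [-1, 0]]
Result: R × [-5, -3]ᵀ = [0·-5 + (1)·-3, -1·-5 + (0)·-3]ᵀ = (-3, 5)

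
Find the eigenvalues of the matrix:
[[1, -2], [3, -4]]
λ = -2 and λ = -1

Characteristic equation: det(A - λI) = 0
λ² - (trace)λ + (det) = 0
λ² - (-3)λ + (2) = 0
λ² + 3λ + 2 = 0
Solving: λ = -2, -1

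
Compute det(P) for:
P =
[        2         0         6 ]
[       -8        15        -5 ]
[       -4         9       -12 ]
det(P) = -342

Expand along row 0 (cofactor expansion): det(P) = a*(e*i - f*h) - b*(d*i - f*g) + c*(d*h - e*g), where the 3×3 is [[a, b, c], [d, e, f], [g, h, i]].
Minor M_00 = (15)*(-12) - (-5)*(9) = -180 + 45 = -135.
Minor M_01 = (-8)*(-12) - (-5)*(-4) = 96 - 20 = 76.
Minor M_02 = (-8)*(9) - (15)*(-4) = -72 + 60 = -12.
det(P) = (2)*(-135) - (0)*(76) + (6)*(-12) = -270 + 0 - 72 = -342.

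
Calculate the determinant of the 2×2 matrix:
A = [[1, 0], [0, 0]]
0

For A = [[a, b], [c, d]], det(A) = a*d - b*c.
det(A) = (1)*(0) - (0)*(0) = 0 - 0 = 0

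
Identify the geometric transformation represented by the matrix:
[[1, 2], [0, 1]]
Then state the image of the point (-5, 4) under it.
horizontal shear with factor 2; image of (-5, 4) is (3, 4)

The matrix [[1, k], [0, 1]] sends (x, y) to (x + 2y, y), leaving the y-coordinate fixed: a horizontal shear.
The matrix [[1, 2], [0, 1]] represents: horizontal shear with factor 2.
Applying it to (-5, 4): [1·-5 + 2·4, 0·-5 + 1·4] = (3, 4).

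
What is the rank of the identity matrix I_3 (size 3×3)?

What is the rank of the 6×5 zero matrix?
rank(I_3) = 3, rank(0) = 0

The identity I_3 has 3 columns that are the standard basis vectors e_1, …, e_3. These are linearly independent, so all 3 columns are pivots and rank(I_3) = 3.
The 6×5 zero matrix has every entry zero, so every row is the zero row and there are no pivots; rank(0) = 0.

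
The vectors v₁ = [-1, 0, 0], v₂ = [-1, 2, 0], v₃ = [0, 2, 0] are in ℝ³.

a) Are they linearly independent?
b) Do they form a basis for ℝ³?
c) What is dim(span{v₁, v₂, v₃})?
Not independent, not a basis, dim(span) = 2

Check whether v₃ can be written as a linear combination of v₁ and v₂.
v₃ = (-1)·v₁ + (1)·v₂ = [0, 2, 0], so the three vectors are linearly dependent.
Thus they do not form a basis for ℝ³, and dim(span{v₁, v₂, v₃}) = 2 (spanned by v₁ and v₂).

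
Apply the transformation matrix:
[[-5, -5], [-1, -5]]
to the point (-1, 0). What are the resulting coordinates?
(5, 1)

Matrix multiplication:
[[-5, -5], [-1, -5]] × [-1, 0]ᵀ
= [-5×-1 + -5×0, -1×-1 + -5×0]ᵀ
= [5.0000, 1.0000]ᵀ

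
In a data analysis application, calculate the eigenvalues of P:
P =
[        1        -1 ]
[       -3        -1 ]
λ = -2, 2

Solve det(P - λI) = 0. For a 2×2 matrix the characteristic equation is λ² - (trace)λ + det = 0.
trace(P) = a + d = 1 - 1 = 0.
det(P) = a*d - b*c = (1)*(-1) - (-1)*(-3) = -1 - 3 = -4.
Characteristic equation: λ² - (0)λ + (-4) = 0.
Discriminant = (0)² - 4*(-4) = 0 + 16 = 16.
λ = (0 ± √16) / 2 = (0 ± 4) / 2 = -2, 2.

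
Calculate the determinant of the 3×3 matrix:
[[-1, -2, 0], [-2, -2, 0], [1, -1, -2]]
4

Expansion along first row:
det = -1·det([[-2,0],[-1,-2]]) - -2·det([[-2,0],[1,-2]]) + 0·det([[-2,-2],[1,-1]])
    = -1·(-2·-2 - 0·-1) - -2·(-2·-2 - 0·1) + 0·(-2·-1 - -2·1)
    = -1·4 - -2·4 + 0·4
    = -4 + 8 + 0 = 4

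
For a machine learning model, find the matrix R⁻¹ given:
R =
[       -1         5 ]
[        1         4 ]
det(R) = -9
R⁻¹ =
[     -4/9       5/9 ]
[      1/9       1/9 ]

For a 2×2 matrix R = [[a, b], [c, d]] with det(R) ≠ 0, R⁻¹ = (1/det(R)) * [[d, -b], [-c, a]].
det(R) = (-1)*(4) - (5)*(1) = -4 - 5 = -9.
R⁻¹ = (1/-9) * [[4, -5], [-1, -1]].
Dividing each entry by -9 and reducing:
R⁻¹ =
[     -4/9       5/9 ]
[      1/9       1/9 ]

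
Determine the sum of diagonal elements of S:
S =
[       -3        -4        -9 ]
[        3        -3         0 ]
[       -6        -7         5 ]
tr(S) = -3 - 3 + 5 = -1

The trace of a square matrix is the sum of its diagonal entries.
Diagonal entries of S: S[0][0] = -3, S[1][1] = -3, S[2][2] = 5.
tr(S) = -3 - 3 + 5 = -1.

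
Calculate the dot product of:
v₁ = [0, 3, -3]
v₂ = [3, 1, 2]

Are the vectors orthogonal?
-3, No

The dot product is the sum of products of corresponding components.
v₁·v₂ = (0)*(3) + (3)*(1) + (-3)*(2) = 0 + 3 - 6 = -3.
Two vectors are orthogonal iff their dot product is 0; here the dot product is -3, so the vectors are not orthogonal.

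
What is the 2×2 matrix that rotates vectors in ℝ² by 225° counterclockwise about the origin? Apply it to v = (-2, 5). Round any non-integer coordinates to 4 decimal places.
R = [[-√2/2, √2/2], [-√2/2, -√2/2]]; R·v = (4.9497, -2.1213)

A counterclockwise rotation by angle θ in ℝ² has matrix R(θ) = [[cos θ, -sin θ], [sin θ, cos θ]].
For θ = 225°: cos θ = -√2/2, sin θ = -√2/2.
R(225°) = [[-√2/2, √2/2], [-√2/2, -√2/2]].
R·v = [-√2/2·-2 + (√2/2)·5, -√2/2·-2 + -√2/2·5] = (4.9497, -2.1213).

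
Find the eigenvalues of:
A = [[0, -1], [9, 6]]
λ = 3, 3

Solve det(A - λI) = 0. For a 2×2 matrix this is λ² - (trace)λ + det = 0.
trace(A) = 0 + 6 = 6.
det(A) = (0)*(6) - (-1)*(9) = 0 + 9 = 9.
Characteristic equation: λ² - (6)λ + (9) = 0.
Discriminant: (6)² - 4*(9) = 36 - 36 = 0.
Roots: λ = (6 ± √0) / 2 = 3, 3.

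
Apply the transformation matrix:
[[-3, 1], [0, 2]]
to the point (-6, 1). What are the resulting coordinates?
(19, 2)

Matrix multiplication:
[[-3, 1], [0, 2]] × [-6, 1]ᵀ
= [-3×-6 + 1×1, 0×-6 + 2×1]ᵀ
= [19.0000, 2.0000]ᵀ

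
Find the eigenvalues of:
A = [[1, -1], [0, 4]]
λ = 1, 4

Solve det(A - λI) = 0. For a 2×2 matrix this is λ² - (trace)λ + det = 0.
trace(A) = 1 + 4 = 5.
det(A) = (1)*(4) - (-1)*(0) = 4 - 0 = 4.
Characteristic equation: λ² - (5)λ + (4) = 0.
Discriminant: (5)² - 4*(4) = 25 - 16 = 9.
Roots: λ = (5 ± √9) / 2 = 1, 4.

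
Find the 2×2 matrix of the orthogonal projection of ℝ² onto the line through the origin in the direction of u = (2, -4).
[[1/5, -2/5], [-2/5, 4/5]]

The orthogonal projection onto the line spanned by a nonzero vector u = (a, b) has matrix P = (u uᵀ) / (uᵀ u) = (1/(a² + b²)) · [[a², ab], [ab, b²]].
Here u = (2, -4), so a² + b² = 4 + 16 = 20.
P = (1/20) · [[4, -8], [-8, 16]] = [[1/5, -2/5], [-2/5, 4/5]].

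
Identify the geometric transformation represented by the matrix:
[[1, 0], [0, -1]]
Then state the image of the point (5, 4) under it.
reflection across the x-axis; image of (5, 4) is (5, -4)

This is a symmetric orthogonal matrix with determinant -1, which characterizes a reflection in ℝ².
The matrix [[1, 0], [0, -1]] represents: reflection across the x-axis.
Applying it to (5, 4): [1·5 + 0·4, 0·5 + -1·4] = (5, -4).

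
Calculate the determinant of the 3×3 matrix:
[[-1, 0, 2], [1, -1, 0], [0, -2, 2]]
-2

Expansion along first row:
det = -1·det([[-1,0],[-2,2]]) - 0·det([[1,0],[0,2]]) + 2·det([[1,-1],[0,-2]])
    = -1·(-1·2 - 0·-2) - 0·(1·2 - 0·0) + 2·(1·-2 - -1·0)
    = -1·-2 - 0·2 + 2·-2
    = 2 + 0 + -4 = -2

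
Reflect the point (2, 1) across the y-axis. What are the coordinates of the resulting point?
(-2, 1)

Reflection across y-axis: (2, 1) → (-2, 1)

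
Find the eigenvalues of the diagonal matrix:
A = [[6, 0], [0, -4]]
λ₁ = 6, λ₂ = -4

The characteristic polynomial of A is det(A - λI) = (6 - λ)(-4 - λ) = 0.
The roots are λ = 6 and λ = -4, so the eigenvalues are the diagonal entries.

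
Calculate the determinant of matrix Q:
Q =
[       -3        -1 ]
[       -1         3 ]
det(Q) = -10

For a 2×2 matrix [[a, b], [c, d]], det = a*d - b*c.
det(Q) = (-3)*(3) - (-1)*(-1) = -9 - 1 = -10.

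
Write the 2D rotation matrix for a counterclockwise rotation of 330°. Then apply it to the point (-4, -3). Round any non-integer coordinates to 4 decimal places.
R = [[√3/2, 1/2], [-1/2, √3/2]]; R·(-4, -3) = (-4.9641, -0.5981)

Rotation matrix formula: R(θ) = [[cos θ, -sin θ], [sin θ, cos θ]]
For θ = 330°:
cos(330°) = √3/2
sin(330°) = -1/2
R = [[√3/2, 1/2], [-1/2, √3/2]]
Apply to (-4, -3): [√3/2·-4 + (1/2)·-3, -1/2·-4 + √3/2·-3] = (-4.9641, -0.5981)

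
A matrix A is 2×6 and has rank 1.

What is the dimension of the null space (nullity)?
5

The rank-nullity theorem for an m×n matrix states:
rank(A) + nullity(A) = n (the number of columns).
Here n = 6 and rank(A) = 1, so nullity(A) = 6 - 1 = 5.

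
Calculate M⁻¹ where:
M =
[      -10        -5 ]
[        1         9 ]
det(M) = -85
M⁻¹ =
[    -9/85     -1/17 ]
[     1/85      2/17 ]

For a 2×2 matrix M = [[a, b], [c, d]] with det(M) ≠ 0, M⁻¹ = (1/det(M)) * [[d, -b], [-c, a]].
det(M) = (-10)*(9) - (-5)*(1) = -90 + 5 = -85.
M⁻¹ = (1/-85) * [[9, 5], [-1, -10]].
Dividing each entry by -85 and reducing:
M⁻¹ =
[    -9/85     -1/17 ]
[     1/85      2/17 ]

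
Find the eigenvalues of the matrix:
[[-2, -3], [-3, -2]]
λ = -5 and λ = 1

Characteristic equation: det(A - λI) = 0
λ² - (trace)λ + (det) = 0
λ² - (-4)λ + (-5) = 0
λ² + 4λ - 5 = 0
Solving: λ = -5, 1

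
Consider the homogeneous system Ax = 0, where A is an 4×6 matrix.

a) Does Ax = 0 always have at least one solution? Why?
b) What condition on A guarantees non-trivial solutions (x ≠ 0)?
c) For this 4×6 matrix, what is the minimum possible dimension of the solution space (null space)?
a) Yes, x = 0 is always a solution. b) When A has linearly dependent columns (rank < n). c) Minimum nullity = 2.

a) x = 0 satisfies A·0 = 0, so the zero vector is always a solution.
b) Non-trivial solutions exist iff the columns of A are linearly dependent, equivalently rank(A) < n (the number of columns).
c) By rank-nullity, rank(A) + nullity(A) = n = 6. Since A has only 4 rows, rank(A) ≤ 4, so nullity(A) ≥ 6 - 4 = 2.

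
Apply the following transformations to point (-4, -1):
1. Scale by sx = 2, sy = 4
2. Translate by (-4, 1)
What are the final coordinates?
(-12, -3)

Step 1: Scale (-4, -1) by (sx, sy) = (2, 4) → (-8, -4)
Step 2: Translate by (-4, 1) → (-12, -3)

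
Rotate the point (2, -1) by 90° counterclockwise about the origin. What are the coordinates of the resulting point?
(1, 2)

Rotation matrix R(θ) = [[cos θ, -sin θ], [sin θ, cos θ]]; for θ = 90°:
R = [[0, -1], [1, 0]]
Result: R × [2, -1]ᵀ = [0·2 + (-1)·-1, 1·2 + (0)·-1]ᵀ = (1, 2)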